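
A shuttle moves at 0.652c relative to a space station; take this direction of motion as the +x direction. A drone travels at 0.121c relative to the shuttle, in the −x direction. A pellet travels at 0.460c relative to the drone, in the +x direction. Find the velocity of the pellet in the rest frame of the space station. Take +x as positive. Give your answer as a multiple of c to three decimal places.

+0.819c

Apply u = (u' + v)/(1 + u'v/c²) successively, working outward toward the space station.
Start: velocity of the shuttle relative to the space station = 0.6520c.
Compose with the drone (u' = -0.121 in the shuttle frame): u_1 = (-0.121 + 0.652) / (1 + (-0.121)·0.652) = 0.5310/0.9211 = 0.5765.
Compose with the pellet (u' = 0.460 in the drone frame): u_2 = (0.460 + 0.576) / (1 + 0.460·0.576) = 1.0365/1.2652 = 0.8192.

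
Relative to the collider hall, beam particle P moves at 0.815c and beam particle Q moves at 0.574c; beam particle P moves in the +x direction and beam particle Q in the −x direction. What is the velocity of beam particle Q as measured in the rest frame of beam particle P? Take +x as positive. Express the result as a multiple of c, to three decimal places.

β_A = 0.815, β_B = -0.574.
Transform to A's frame with the inverse velocity-addition law: u' = (u − v)/(1 − uv/c²), taking u = β_B and v = β_A.
u' = (-0.574 − 0.815) / (1 − (0.815)(-0.574)) = -1.3890/1.4678 = -0.9463.

-0.946c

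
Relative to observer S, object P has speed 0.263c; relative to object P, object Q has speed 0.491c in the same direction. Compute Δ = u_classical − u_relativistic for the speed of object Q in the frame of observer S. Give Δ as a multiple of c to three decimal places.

Δ = 0.086c

Galilean: u_cl = 0.491 + 0.263 = 0.7540.
Relativistic: u_rel = (0.491 + 0.263) / (1 + 0.491·0.263) = 0.7540/1.1291 = 0.6678.
Δ = 0.7540 − 0.6678 = 0.0862.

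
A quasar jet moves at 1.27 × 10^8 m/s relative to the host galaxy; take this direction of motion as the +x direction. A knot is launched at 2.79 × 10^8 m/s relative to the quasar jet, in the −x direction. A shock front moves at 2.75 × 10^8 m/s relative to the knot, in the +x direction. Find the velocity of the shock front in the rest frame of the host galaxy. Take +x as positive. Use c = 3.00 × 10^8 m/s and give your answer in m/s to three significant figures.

Apply u = (u' + v)/(1 + u'v/c²) successively, working outward toward the host galaxy.
(Dividing each given speed by c = 3.00 × 10^8 m/s to work in units of c.)
Start: velocity of the quasar jet relative to the host galaxy = 0.4233c.
Compose with the knot (u' = -0.930 in the quasar jet frame): u_1 = (-0.930 + 0.423) / (1 + (-0.930)·0.423) = -0.5067/0.6063 = -0.8357.
Compose with the shock front (u' = 0.917 in the knot frame): u_2 = (0.917 + (-0.836)) / (1 + 0.917·(-0.836)) = 0.0810/0.2340 = 0.3462.
So u = 0.3462 × 3.00 × 10^8 m/s.

+1.04 × 10^8 m/s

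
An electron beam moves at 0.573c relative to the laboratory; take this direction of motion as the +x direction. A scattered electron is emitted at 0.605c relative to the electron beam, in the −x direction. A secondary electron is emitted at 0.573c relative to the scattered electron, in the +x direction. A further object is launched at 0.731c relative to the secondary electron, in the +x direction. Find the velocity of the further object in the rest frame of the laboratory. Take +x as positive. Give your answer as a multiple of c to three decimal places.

Apply u = (u' + v)/(1 + u'v/c²) successively, working outward toward the laboratory.
Start: velocity of the electron beam relative to the laboratory = 0.5730c.
Compose with the scattered electron (u' = -0.605 in the electron beam frame): u_1 = (-0.605 + 0.573) / (1 + (-0.605)·0.573) = -0.0320/0.6533 = -0.0490.
Compose with the secondary electron (u' = 0.573 in the scattered electron frame): u_2 = (0.573 + (-0.049)) / (1 + 0.573·(-0.049)) = 0.5240/0.9719 = 0.5392.
Compose with the further object (u' = 0.731 in the secondary electron frame): u_3 = (0.731 + 0.539) / (1 + 0.731·0.539) = 1.2702/1.3941 = 0.9111.

+0.911c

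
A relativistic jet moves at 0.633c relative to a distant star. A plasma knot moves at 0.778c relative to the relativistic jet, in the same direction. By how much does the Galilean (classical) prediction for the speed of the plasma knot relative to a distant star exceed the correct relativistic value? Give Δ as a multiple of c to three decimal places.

Δ = 0.466c

Galilean: u_cl = 0.778 + 0.633 = 1.4110.
Relativistic: u_rel = (0.778 + 0.633) / (1 + 0.778·0.633) = 1.4110/1.4925 = 0.9454.
Δ = 1.4110 − 0.9454 = 0.4656.
(The classical prediction exceeds c; the relativistic result does not.)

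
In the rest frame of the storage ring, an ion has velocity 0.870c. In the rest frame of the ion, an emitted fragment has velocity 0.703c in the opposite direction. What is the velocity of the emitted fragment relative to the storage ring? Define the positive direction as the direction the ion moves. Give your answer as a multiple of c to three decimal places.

With v = 0.870 and u' = -0.703 (in units of c),
u = (u' + v)/(1 + u'v/c²):
u = (-0.703 + 0.870) / (1 + (-0.703)·0.870) = 0.1670/0.3884 = 0.4300

+0.430c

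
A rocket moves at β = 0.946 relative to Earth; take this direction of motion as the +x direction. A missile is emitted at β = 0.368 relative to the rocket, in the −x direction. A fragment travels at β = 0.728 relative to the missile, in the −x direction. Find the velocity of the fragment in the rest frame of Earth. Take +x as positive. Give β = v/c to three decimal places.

β = +0.448

Apply u = (u' + v)/(1 + u'v/c²) successively, working outward toward Earth.
Start: velocity of the rocket relative to Earth = 0.9460c.
Compose with the missile (u' = -0.368 in the rocket frame): u_1 = (-0.368 + 0.946) / (1 + (-0.368)·0.946) = 0.5780/0.6519 = 0.8867.
Compose with the fragment (u' = -0.728 in the missile frame): u_2 = (-0.728 + 0.887) / (1 + (-0.728)·0.887) = 0.1587/0.3545 = 0.4476.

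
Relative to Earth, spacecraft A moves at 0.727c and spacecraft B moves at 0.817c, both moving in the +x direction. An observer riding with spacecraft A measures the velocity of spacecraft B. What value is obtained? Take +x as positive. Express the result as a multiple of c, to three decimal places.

+0.222c

β_A = 0.727, β_B = 0.817.
Transform to A's frame with the inverse velocity-addition law: u' = (u − v)/(1 − uv/c²), taking u = β_B and v = β_A.
u' = (0.817 − 0.727) / (1 − (0.727)(0.817)) = 0.0900/0.4060 = 0.2217.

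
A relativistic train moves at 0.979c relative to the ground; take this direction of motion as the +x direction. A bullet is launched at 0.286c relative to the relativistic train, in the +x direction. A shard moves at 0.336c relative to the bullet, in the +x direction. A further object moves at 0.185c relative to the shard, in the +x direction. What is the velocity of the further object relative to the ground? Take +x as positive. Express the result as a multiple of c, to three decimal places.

0.996c

Apply u = (u' + v)/(1 + u'v/c²) successively, working outward toward the ground.
Start: velocity of the relativistic train relative to the ground = 0.9790c.
Compose with the bullet (u' = 0.286 in the relativistic train frame): u_1 = (0.286 + 0.979) / (1 + 0.286·0.979) = 1.2650/1.2800 = 0.9883.
Compose with the shard (u' = 0.336 in the bullet frame): u_2 = (0.336 + 0.988) / (1 + 0.336·0.988) = 1.3243/1.3321 = 0.9942.
Compose with the further object (u' = 0.185 in the shard frame): u_3 = (0.185 + 0.994) / (1 + 0.185·0.994) = 1.1792/1.1839 = 0.9960.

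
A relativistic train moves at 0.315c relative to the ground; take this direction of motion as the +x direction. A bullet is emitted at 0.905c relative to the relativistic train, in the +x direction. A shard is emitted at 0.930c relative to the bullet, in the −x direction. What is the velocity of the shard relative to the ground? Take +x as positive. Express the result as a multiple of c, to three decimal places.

+0.165c

Apply u = (u' + v)/(1 + u'v/c²) successively, working outward toward the ground.
Start: velocity of the relativistic train relative to the ground = 0.3150c.
Compose with the bullet (u' = 0.905 in the relativistic train frame): u_1 = (0.905 + 0.315) / (1 + 0.905·0.315) = 1.2200/1.2851 = 0.9494.
Compose with the shard (u' = -0.930 in the bullet frame): u_2 = (-0.930 + 0.949) / (1 + (-0.930)·0.949) = 0.0194/0.1171 = 0.1653.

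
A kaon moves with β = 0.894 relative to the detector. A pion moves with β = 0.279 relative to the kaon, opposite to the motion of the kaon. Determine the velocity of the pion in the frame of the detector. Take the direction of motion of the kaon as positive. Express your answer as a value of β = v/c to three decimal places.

With v = 0.894 and u' = -0.279 (in units of c),
u = (u' + v)/(1 + u'v/c²):
u = (-0.279 + 0.894) / (1 + (-0.279)·0.894) = 0.6150/0.7506 = 0.8194
(Galilean addition would give +0.615c.)

β = +0.819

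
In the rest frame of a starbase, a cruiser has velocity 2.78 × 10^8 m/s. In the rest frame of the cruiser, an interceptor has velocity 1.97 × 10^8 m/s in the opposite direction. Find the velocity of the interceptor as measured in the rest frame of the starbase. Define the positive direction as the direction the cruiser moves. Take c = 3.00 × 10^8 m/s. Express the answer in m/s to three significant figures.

+2.07 × 10^8 m/s

In units of c (dividing by 3.00 × 10^8 m/s): v = 0.927, u' = -0.657.
u = (u' + v)/(1 + u'v/c²):
u = (-0.657 + 0.927) / (1 + (-0.657)·0.927) = 0.2700/0.3915 = 0.6897
(Galilean addition would give +0.270c.)
Converting back: u = 0.6897 × 3.00 × 10^8 m/s.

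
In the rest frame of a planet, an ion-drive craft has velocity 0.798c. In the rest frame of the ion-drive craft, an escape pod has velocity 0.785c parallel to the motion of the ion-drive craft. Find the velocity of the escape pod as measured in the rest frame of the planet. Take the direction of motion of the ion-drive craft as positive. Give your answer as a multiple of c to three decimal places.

0.973c

With v = 0.798 and u' = 0.785 (in units of c),
u = (u' + v)/(1 + u'v/c²):
u = (0.785 + 0.798) / (1 + 0.785·0.798) = 1.5830/1.6264 = 0.9733
(Galilean addition would give +1.583c, exceeding c.)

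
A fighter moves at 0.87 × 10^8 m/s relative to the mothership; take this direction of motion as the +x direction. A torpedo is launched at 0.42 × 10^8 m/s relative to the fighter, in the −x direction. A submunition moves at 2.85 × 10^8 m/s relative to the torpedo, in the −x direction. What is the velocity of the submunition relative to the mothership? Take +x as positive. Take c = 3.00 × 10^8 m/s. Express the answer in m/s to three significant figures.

Apply u = (u' + v)/(1 + u'v/c²) successively, working outward toward the mothership.
(Dividing each given speed by c = 3.00 × 10^8 m/s to work in units of c.)
Start: velocity of the fighter relative to the mothership = 0.2900c.
Compose with the torpedo (u' = -0.140 in the fighter frame): u_1 = (-0.140 + 0.290) / (1 + (-0.140)·0.290) = 0.1500/0.9594 = 0.1563.
Compose with the submunition (u' = -0.950 in the torpedo frame): u_2 = (-0.950 + 0.156) / (1 + (-0.950)·0.156) = -0.7937/0.8515 = -0.9321.
So u = -0.9321 × 3.00 × 10^8 m/s.

-2.80 × 10^8 m/s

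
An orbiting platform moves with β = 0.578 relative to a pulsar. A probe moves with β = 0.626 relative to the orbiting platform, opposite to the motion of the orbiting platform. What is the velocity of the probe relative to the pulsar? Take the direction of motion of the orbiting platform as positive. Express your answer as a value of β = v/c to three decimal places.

With v = 0.578 and u' = -0.626 (in units of c),
u = (u' + v)/(1 + u'v/c²):
u = (-0.626 + 0.578) / (1 + (-0.626)·0.578) = -0.0480/0.6382 = -0.0752
(Galilean addition would give -0.048c.)

β = -0.075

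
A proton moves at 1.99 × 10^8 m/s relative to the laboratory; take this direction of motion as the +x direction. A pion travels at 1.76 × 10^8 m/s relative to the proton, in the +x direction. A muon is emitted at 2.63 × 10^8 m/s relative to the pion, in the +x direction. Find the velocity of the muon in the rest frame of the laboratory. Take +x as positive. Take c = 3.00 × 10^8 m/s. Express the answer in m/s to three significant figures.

Apply u = (u' + v)/(1 + u'v/c²) successively, working outward toward the laboratory.
(Dividing each given speed by c = 3.00 × 10^8 m/s to work in units of c.)
Start: velocity of the proton relative to the laboratory = 0.6633c.
Compose with the pion (u' = 0.587 in the proton frame): u_1 = (0.587 + 0.663) / (1 + 0.587·0.663) = 1.2500/1.3892 = 0.8998.
Compose with the muon (u' = 0.877 in the pion frame): u_2 = (0.877 + 0.900) / (1 + 0.877·0.900) = 1.7765/1.7888 = 0.9931.
So u = 0.9931 × 3.00 × 10^8 m/s.

2.98 × 10^8 m/s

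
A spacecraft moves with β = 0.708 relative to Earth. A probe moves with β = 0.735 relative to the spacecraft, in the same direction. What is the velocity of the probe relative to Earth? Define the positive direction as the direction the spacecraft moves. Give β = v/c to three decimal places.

With v = 0.708 and u' = 0.735 (in units of c),
u = (u' + v)/(1 + u'v/c²):
u = (0.735 + 0.708) / (1 + 0.735·0.708) = 1.4430/1.5204 = 0.9491
(Galilean addition would give +1.443c, exceeding c.)

β = 0.949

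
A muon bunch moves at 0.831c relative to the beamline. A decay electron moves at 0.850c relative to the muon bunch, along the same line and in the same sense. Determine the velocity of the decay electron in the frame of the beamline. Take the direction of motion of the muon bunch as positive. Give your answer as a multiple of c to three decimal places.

0.985c

With v = 0.831 and u' = 0.850 (in units of c),
u = (u' + v)/(1 + u'v/c²):
u = (0.850 + 0.831) / (1 + 0.850·0.831) = 1.6810/1.7064 = 0.9851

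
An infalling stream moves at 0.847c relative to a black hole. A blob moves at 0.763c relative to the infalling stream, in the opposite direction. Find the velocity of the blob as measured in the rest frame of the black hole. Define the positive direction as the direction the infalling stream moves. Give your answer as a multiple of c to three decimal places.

With v = 0.847 and u' = -0.763 (in units of c),
u = (u' + v)/(1 + u'v/c²):
u = (-0.763 + 0.847) / (1 + (-0.763)·0.847) = 0.0840/0.3537 = 0.2375

+0.237c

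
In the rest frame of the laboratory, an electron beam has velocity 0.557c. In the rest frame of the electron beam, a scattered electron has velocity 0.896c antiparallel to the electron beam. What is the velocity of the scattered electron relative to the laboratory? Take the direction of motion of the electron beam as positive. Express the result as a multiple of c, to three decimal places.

With v = 0.557 and u' = -0.896 (in units of c),
u = (u' + v)/(1 + u'v/c²):
u = (-0.896 + 0.557) / (1 + (-0.896)·0.557) = -0.3390/0.5009 = -0.6767

-0.677c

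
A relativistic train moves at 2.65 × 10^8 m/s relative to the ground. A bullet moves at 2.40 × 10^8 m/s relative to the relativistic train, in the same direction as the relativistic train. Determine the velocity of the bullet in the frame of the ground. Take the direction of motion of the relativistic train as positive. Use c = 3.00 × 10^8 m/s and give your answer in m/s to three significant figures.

In units of c (dividing by 3.00 × 10^8 m/s): v = 0.883, u' = 0.800.
u = (u' + v)/(1 + u'v/c²):
u = (0.800 + 0.883) / (1 + 0.800·0.883) = 1.6833/1.7067 = 0.9863
(Galilean addition would give +1.683c, exceeding c.)
Converting back: u = 0.9863 × 3.00 × 10^8 m/s.

2.96 × 10^8 m/s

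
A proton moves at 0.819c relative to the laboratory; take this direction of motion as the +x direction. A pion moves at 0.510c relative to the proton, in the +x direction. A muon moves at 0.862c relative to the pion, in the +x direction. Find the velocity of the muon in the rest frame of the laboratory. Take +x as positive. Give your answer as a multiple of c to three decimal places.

Apply u = (u' + v)/(1 + u'v/c²) successively, working outward toward the laboratory.
Start: velocity of the proton relative to the laboratory = 0.8190c.
Compose with the pion (u' = 0.510 in the proton frame): u_1 = (0.510 + 0.819) / (1 + 0.510·0.819) = 1.3290/1.4177 = 0.9374.
Compose with the muon (u' = 0.862 in the pion frame): u_2 = (0.862 + 0.937) / (1 + 0.862·0.937) = 1.7994/1.8081 = 0.9952.

0.995c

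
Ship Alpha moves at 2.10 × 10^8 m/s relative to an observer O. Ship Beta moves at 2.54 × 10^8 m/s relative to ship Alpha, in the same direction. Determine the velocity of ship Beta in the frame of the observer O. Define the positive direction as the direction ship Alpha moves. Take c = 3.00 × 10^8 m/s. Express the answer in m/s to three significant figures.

2.91 × 10^8 m/s

In units of c (dividing by 3.00 × 10^8 m/s): v = 0.700, u' = 0.847.
u = (u' + v)/(1 + u'v/c²):
u = (0.847 + 0.700) / (1 + 0.847·0.700) = 1.5467/1.5927 = 0.9711
Converting back: u = 0.9711 × 3.00 × 10^8 m/s.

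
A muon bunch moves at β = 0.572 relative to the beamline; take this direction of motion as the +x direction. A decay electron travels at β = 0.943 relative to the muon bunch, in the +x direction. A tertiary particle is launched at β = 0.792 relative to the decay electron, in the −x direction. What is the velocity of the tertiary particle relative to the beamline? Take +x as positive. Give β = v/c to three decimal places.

β = +0.871

Apply u = (u' + v)/(1 + u'v/c²) successively, working outward toward the beamline.
Start: velocity of the muon bunch relative to the beamline = 0.5720c.
Compose with the decay electron (u' = 0.943 in the muon bunch frame): u_1 = (0.943 + 0.572) / (1 + 0.943·0.572) = 1.5150/1.5394 = 0.9842.
Compose with the tertiary particle (u' = -0.792 in the decay electron frame): u_2 = (-0.792 + 0.984) / (1 + (-0.792)·0.984) = 0.1922/0.2206 = 0.8712.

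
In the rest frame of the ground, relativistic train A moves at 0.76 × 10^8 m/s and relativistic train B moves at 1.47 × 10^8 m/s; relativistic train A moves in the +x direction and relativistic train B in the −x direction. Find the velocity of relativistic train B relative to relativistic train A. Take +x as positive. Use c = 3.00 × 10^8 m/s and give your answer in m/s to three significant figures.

β_A = 0.253, β_B = -0.490 (dividing each by c = 3.00 × 10^8 m/s).
Transform to A's frame with the inverse velocity-addition law: u' = (u − v)/(1 − uv/c²), taking u = β_B and v = β_A.
u' = (-0.490 − 0.253) / (1 − (0.253)(-0.490)) = -0.7433/1.1241 = -0.6613.
u' = -0.6613 × 3.00 × 10^8 m/s.

-1.98 × 10^8 m/s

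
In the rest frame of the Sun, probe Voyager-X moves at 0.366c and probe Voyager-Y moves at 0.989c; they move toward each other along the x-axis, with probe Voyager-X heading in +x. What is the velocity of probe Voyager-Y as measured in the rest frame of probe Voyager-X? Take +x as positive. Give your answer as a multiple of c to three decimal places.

-0.995c

β_A = 0.366, β_B = -0.989.
Transform to A's frame with the inverse velocity-addition law: u' = (u − v)/(1 − uv/c²), taking u = β_B and v = β_A.
u' = (-0.989 − 0.366) / (1 − (0.366)(-0.989)) = -1.3550/1.3620 = -0.9949.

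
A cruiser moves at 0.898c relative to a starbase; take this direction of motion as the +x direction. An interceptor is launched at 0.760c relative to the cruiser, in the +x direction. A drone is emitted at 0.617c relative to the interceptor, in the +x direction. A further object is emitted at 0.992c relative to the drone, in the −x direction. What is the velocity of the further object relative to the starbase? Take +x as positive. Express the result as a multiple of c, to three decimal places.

Apply u = (u' + v)/(1 + u'v/c²) successively, working outward toward the starbase.
Start: velocity of the cruiser relative to the starbase = 0.8980c.
Compose with the interceptor (u' = 0.760 in the cruiser frame): u_1 = (0.760 + 0.898) / (1 + 0.760·0.898) = 1.6580/1.6825 = 0.9855.
Compose with the drone (u' = 0.617 in the interceptor frame): u_2 = (0.617 + 0.985) / (1 + 0.617·0.985) = 1.6025/1.6080 = 0.9965.
Compose with the further object (u' = -0.992 in the drone frame): u_3 = (-0.992 + 0.997) / (1 + (-0.992)·0.997) = 0.0045/0.0114 = 0.3964.

+0.396c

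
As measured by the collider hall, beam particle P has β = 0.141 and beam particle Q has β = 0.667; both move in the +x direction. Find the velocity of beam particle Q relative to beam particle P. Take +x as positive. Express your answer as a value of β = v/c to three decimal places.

β_A = 0.141, β_B = 0.667.
Transform to A's frame with the inverse velocity-addition law: u' = (u − v)/(1 − uv/c²), taking u = β_B and v = β_A.
u' = (0.667 − 0.141) / (1 − (0.141)(0.667)) = 0.5260/0.9060 = 0.5806.

β = +0.581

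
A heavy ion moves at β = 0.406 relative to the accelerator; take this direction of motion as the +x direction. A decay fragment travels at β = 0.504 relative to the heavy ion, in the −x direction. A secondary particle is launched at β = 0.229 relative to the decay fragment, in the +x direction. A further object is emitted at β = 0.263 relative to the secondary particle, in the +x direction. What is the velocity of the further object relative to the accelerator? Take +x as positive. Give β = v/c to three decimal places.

β = +0.362

Apply u = (u' + v)/(1 + u'v/c²) successively, working outward toward the accelerator.
Start: velocity of the heavy ion relative to the accelerator = 0.4060c.
Compose with the decay fragment (u' = -0.504 in the heavy ion frame): u_1 = (-0.504 + 0.406) / (1 + (-0.504)·0.406) = -0.0980/0.7954 = -0.1232.
Compose with the secondary particle (u' = 0.229 in the decay fragment frame): u_2 = (0.229 + (-0.123)) / (1 + 0.229·(-0.123)) = 0.1058/0.9718 = 0.1089.
Compose with the further object (u' = 0.263 in the secondary particle frame): u_3 = (0.263 + 0.109) / (1 + 0.263·0.109) = 0.3719/1.0286 = 0.3615.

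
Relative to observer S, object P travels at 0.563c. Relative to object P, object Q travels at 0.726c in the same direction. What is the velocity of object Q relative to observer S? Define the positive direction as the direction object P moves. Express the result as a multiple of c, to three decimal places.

0.915c

With v = 0.563 and u' = 0.726 (in units of c),
u = (u' + v)/(1 + u'v/c²):
u = (0.726 + 0.563) / (1 + 0.726·0.563) = 1.2890/1.4087 = 0.9150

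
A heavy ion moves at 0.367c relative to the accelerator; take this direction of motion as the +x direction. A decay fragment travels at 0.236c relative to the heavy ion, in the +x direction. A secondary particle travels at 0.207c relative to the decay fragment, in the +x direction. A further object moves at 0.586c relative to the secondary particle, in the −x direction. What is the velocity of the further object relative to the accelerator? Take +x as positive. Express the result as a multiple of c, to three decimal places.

Apply u = (u' + v)/(1 + u'v/c²) successively, working outward toward the accelerator.
Start: velocity of the heavy ion relative to the accelerator = 0.3670c.
Compose with the decay fragment (u' = 0.236 in the heavy ion frame): u_1 = (0.236 + 0.367) / (1 + 0.236·0.367) = 0.6030/1.0866 = 0.5549.
Compose with the secondary particle (u' = 0.207 in the decay fragment frame): u_2 = (0.207 + 0.555) / (1 + 0.207·0.555) = 0.7619/1.1149 = 0.6834.
Compose with the further object (u' = -0.586 in the secondary particle frame): u_3 = (-0.586 + 0.683) / (1 + (-0.586)·0.683) = 0.0974/0.5995 = 0.1625.

+0.163c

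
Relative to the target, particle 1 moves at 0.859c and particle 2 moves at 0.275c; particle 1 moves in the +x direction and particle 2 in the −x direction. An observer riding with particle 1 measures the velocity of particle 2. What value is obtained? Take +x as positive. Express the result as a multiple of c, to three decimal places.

β_A = 0.859, β_B = -0.275.
Transform to A's frame with the inverse velocity-addition law: u' = (u − v)/(1 − uv/c²), taking u = β_B and v = β_A.
u' = (-0.275 − 0.859) / (1 − (0.859)(-0.275)) = -1.1340/1.2362 = -0.9173.

-0.917c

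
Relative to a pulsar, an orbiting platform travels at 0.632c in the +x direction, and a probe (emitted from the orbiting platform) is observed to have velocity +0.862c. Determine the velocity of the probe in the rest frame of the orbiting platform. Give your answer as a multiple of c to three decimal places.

+0.505c

Invert the composition law: u' = (u − v)/(1 − uv/c²).
u' = (0.862 − 0.632) / (1 − (0.862)(0.632)) = 0.2300/0.4552 = 0.5053.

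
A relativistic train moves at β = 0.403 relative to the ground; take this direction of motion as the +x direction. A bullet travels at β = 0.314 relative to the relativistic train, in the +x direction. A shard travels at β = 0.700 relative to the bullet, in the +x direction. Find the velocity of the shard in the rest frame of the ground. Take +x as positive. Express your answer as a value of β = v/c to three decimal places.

β = 0.925

Apply u = (u' + v)/(1 + u'v/c²) successively, working outward toward the ground.
Start: velocity of the relativistic train relative to the ground = 0.4030c.
Compose with the bullet (u' = 0.314 in the relativistic train frame): u_1 = (0.314 + 0.403) / (1 + 0.314·0.403) = 0.7170/1.1265 = 0.6365.
Compose with the shard (u' = 0.700 in the bullet frame): u_2 = (0.700 + 0.636) / (1 + 0.700·0.636) = 1.3365/1.4455 = 0.9246.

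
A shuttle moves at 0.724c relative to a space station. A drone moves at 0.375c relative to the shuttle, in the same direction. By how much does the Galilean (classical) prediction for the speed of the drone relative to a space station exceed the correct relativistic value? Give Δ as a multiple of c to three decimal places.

Galilean: u_cl = 0.375 + 0.724 = 1.0990.
Relativistic: u_rel = (0.375 + 0.724) / (1 + 0.375·0.724) = 1.0990/1.2715 = 0.8643.
Δ = 1.0990 − 0.8643 = 0.2347.
(The classical prediction exceeds c; the relativistic result does not.)

Δ = 0.235c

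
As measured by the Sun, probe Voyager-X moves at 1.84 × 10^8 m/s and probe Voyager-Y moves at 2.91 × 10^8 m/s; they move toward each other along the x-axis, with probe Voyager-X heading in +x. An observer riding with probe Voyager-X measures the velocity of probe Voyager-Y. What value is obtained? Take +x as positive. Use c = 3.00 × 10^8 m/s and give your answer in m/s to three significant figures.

β_A = 0.613, β_B = -0.970 (dividing each by c = 3.00 × 10^8 m/s).
Transform to A's frame with the inverse velocity-addition law: u' = (u − v)/(1 − uv/c²), taking u = β_B and v = β_A.
u' = (-0.970 − 0.613) / (1 − (0.613)(-0.970)) = -1.5833/1.5949 = -0.9927.
u' = -0.9927 × 3.00 × 10^8 m/s.

-2.98 × 10^8 m/s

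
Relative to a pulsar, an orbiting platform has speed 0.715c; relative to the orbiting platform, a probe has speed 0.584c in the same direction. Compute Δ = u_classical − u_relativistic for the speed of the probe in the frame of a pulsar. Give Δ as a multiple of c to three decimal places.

Δ = 0.383c

Galilean: u_cl = 0.584 + 0.715 = 1.2990.
Relativistic: u_rel = (0.584 + 0.715) / (1 + 0.584·0.715) = 1.2990/1.4176 = 0.9164.
Δ = 1.2990 − 0.9164 = 0.3826.
(The classical prediction exceeds c; the relativistic result does not.)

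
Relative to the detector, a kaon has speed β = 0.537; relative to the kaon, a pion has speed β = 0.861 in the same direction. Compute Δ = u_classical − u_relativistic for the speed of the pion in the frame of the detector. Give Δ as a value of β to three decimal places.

Δ = 0.442

Galilean: u_cl = 0.861 + 0.537 = 1.3980.
Relativistic: u_rel = (0.861 + 0.537) / (1 + 0.861·0.537) = 1.3980/1.4624 = 0.9560.
Δ = 1.3980 − 0.9560 = 0.4420.
(The classical prediction exceeds c; the relativistic result does not.)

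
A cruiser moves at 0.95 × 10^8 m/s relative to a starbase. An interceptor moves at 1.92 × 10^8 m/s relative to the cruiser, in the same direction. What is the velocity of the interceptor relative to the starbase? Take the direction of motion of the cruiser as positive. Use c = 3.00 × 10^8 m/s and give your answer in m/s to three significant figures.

2.39 × 10^8 m/s

In units of c (dividing by 3.00 × 10^8 m/s): v = 0.317, u' = 0.640.
u = (u' + v)/(1 + u'v/c²):
u = (0.640 + 0.317) / (1 + 0.640·0.317) = 0.9567/1.2027 = 0.7955
Converting back: u = 0.7955 × 3.00 × 10^8 m/s.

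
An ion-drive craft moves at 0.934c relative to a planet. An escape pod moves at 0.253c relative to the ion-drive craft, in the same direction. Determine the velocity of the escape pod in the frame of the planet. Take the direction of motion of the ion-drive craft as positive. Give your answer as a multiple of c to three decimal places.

0.960c

With v = 0.934 and u' = 0.253 (in units of c),
u = (u' + v)/(1 + u'v/c²):
u = (0.253 + 0.934) / (1 + 0.253·0.934) = 1.1870/1.2363 = 0.9601
(Galilean addition would give +1.187c, exceeding c.)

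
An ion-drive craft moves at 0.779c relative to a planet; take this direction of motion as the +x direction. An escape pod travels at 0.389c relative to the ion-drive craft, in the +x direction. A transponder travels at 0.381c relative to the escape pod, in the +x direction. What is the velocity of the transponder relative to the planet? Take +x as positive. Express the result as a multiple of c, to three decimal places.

0.952c

Apply u = (u' + v)/(1 + u'v/c²) successively, working outward toward the planet.
Start: velocity of the ion-drive craft relative to the planet = 0.7790c.
Compose with the escape pod (u' = 0.389 in the ion-drive craft frame): u_1 = (0.389 + 0.779) / (1 + 0.389·0.779) = 1.1680/1.3030 = 0.8964.
Compose with the transponder (u' = 0.381 in the escape pod frame): u_2 = (0.381 + 0.896) / (1 + 0.381·0.896) = 1.2774/1.3415 = 0.9522.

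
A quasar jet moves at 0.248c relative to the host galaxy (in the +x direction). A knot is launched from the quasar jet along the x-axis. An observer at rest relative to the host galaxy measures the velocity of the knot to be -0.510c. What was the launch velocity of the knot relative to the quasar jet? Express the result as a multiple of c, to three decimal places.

Invert the composition law: u' = (u − v)/(1 − uv/c²).
u' = (-0.510 − 0.248) / (1 − (-0.510)(0.248)) = -0.7580/1.1265 = -0.6729.

-0.673c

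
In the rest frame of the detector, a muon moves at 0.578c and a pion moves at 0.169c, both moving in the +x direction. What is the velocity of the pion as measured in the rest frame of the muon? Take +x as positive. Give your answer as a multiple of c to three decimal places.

β_A = 0.578, β_B = 0.169.
Transform to A's frame with the inverse velocity-addition law: u' = (u − v)/(1 − uv/c²), taking u = β_B and v = β_A.
u' = (0.169 − 0.578) / (1 − (0.578)(0.169)) = -0.4090/0.9023 = -0.4533.

-0.453c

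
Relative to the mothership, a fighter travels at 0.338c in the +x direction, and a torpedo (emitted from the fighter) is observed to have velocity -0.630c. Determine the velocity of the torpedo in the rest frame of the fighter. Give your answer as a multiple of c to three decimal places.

-0.798c

Invert the composition law: u' = (u − v)/(1 − uv/c²).
u' = (-0.630 − 0.338) / (1 − (-0.630)(0.338)) = -0.9680/1.2129 = -0.7981.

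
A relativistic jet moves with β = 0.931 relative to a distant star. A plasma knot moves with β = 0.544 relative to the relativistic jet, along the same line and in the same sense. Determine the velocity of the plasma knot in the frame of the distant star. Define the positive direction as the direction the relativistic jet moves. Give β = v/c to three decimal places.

With v = 0.931 and u' = 0.544 (in units of c),
u = (u' + v)/(1 + u'v/c²):
u = (0.544 + 0.931) / (1 + 0.544·0.931) = 1.4750/1.5065 = 0.9791
(Galilean addition would give +1.475c, exceeding c.)

β = 0.979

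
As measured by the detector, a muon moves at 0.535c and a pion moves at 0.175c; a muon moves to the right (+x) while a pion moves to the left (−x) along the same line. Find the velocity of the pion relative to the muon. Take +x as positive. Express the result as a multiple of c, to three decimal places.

-0.649c

β_A = 0.535, β_B = -0.175.
Transform to A's frame with the inverse velocity-addition law: u' = (u − v)/(1 − uv/c²), taking u = β_B and v = β_A.
u' = (-0.175 − 0.535) / (1 − (0.535)(-0.175)) = -0.7100/1.0936 = -0.6492.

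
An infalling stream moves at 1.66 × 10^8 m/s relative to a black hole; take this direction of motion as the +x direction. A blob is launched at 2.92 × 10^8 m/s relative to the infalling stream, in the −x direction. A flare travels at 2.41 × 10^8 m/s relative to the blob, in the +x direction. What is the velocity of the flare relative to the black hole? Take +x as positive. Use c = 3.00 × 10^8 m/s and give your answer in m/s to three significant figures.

-1.19 × 10^8 m/s

Apply u = (u' + v)/(1 + u'v/c²) successively, working outward toward the black hole.
(Dividing each given speed by c = 3.00 × 10^8 m/s to work in units of c.)
Start: velocity of the infalling stream relative to the black hole = 0.5533c.
Compose with the blob (u' = -0.973 in the infalling stream frame): u_1 = (-0.973 + 0.553) / (1 + (-0.973)·0.553) = -0.4200/0.4614 = -0.9102.
Compose with the flare (u' = 0.803 in the blob frame): u_2 = (0.803 + (-0.910)) / (1 + 0.803·(-0.910)) = -0.1069/0.2688 = -0.3977.
So u = -0.3977 × 3.00 × 10^8 m/s.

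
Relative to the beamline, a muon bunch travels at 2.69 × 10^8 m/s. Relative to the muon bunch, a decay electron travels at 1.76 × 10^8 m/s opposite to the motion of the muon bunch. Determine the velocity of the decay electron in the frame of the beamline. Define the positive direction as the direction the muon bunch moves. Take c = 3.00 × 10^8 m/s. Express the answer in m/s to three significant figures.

+1.96 × 10^8 m/s

In units of c (dividing by 3.00 × 10^8 m/s): v = 0.897, u' = -0.587.
u = (u' + v)/(1 + u'v/c²):
u = (-0.587 + 0.897) / (1 + (-0.587)·0.897) = 0.3100/0.4740 = 0.6541
Converting back: u = 0.6541 × 3.00 × 10^8 m/s.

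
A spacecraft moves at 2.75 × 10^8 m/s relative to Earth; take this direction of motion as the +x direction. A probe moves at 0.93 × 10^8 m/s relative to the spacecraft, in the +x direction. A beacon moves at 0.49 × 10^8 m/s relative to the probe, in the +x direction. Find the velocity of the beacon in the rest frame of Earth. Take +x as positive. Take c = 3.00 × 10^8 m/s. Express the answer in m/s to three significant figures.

2.90 × 10^8 m/s

Apply u = (u' + v)/(1 + u'v/c²) successively, working outward toward Earth.
(Dividing each given speed by c = 3.00 × 10^8 m/s to work in units of c.)
Start: velocity of the spacecraft relative to Earth = 0.9167c.
Compose with the probe (u' = 0.310 in the spacecraft frame): u_1 = (0.310 + 0.917) / (1 + 0.310·0.917) = 1.2267/1.2842 = 0.9552.
Compose with the beacon (u' = 0.163 in the probe frame): u_2 = (0.163 + 0.955) / (1 + 0.163·0.955) = 1.1186/1.1560 = 0.9676.
So u = 0.9676 × 3.00 × 10^8 m/s.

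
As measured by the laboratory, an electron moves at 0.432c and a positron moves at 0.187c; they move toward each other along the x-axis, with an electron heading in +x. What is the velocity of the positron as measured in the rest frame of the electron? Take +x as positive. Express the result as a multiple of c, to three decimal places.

-0.573c

β_A = 0.432, β_B = -0.187.
Transform to A's frame with the inverse velocity-addition law: u' = (u − v)/(1 − uv/c²), taking u = β_B and v = β_A.
u' = (-0.187 − 0.432) / (1 − (0.432)(-0.187)) = -0.6190/1.0808 = -0.5727.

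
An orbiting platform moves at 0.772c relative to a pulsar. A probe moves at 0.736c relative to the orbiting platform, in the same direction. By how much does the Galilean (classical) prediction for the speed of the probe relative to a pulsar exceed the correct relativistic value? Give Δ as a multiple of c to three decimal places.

Galilean: u_cl = 0.736 + 0.772 = 1.5080.
Relativistic: u_rel = (0.736 + 0.772) / (1 + 0.736·0.772) = 1.5080/1.5682 = 0.9616.
Δ = 1.5080 − 0.9616 = 0.5464.
(The classical prediction exceeds c; the relativistic result does not.)

Δ = 0.546c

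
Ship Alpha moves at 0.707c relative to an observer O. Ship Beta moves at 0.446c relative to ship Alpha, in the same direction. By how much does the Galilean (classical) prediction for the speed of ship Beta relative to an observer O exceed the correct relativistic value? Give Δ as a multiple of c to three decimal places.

Δ = 0.276c

Galilean: u_cl = 0.446 + 0.707 = 1.1530.
Relativistic: u_rel = (0.446 + 0.707) / (1 + 0.446·0.707) = 1.1530/1.3153 = 0.8766.
Δ = 1.1530 − 0.8766 = 0.2764.
(The classical prediction exceeds c; the relativistic result does not.)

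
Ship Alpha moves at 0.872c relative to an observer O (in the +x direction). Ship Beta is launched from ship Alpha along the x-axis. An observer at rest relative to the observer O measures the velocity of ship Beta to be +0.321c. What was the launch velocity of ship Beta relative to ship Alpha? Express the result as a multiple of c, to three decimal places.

-0.765c

Invert the composition law: u' = (u − v)/(1 − uv/c²).
u' = (0.321 − 0.872) / (1 − (0.321)(0.872)) = -0.5510/0.7201 = -0.7652.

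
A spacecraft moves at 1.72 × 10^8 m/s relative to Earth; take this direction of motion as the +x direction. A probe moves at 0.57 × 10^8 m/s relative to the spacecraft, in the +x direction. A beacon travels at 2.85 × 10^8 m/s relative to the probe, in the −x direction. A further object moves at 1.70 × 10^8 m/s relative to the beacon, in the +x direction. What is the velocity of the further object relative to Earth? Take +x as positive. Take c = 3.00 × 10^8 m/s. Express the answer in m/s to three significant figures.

-9.94 × 10^7 m/s

Apply u = (u' + v)/(1 + u'v/c²) successively, working outward toward Earth.
(Dividing each given speed by c = 3.00 × 10^8 m/s to work in units of c.)
Start: velocity of the spacecraft relative to Earth = 0.5733c.
Compose with the probe (u' = 0.190 in the spacecraft frame): u_1 = (0.190 + 0.573) / (1 + 0.190·0.573) = 0.7633/1.1089 = 0.6883.
Compose with the beacon (u' = -0.950 in the probe frame): u_2 = (-0.950 + 0.688) / (1 + (-0.950)·0.688) = -0.2617/0.3461 = -0.7561.
Compose with the further object (u' = 0.567 in the beacon frame): u_3 = (0.567 + (-0.756)) / (1 + 0.567·(-0.756)) = -0.1894/0.5716 = -0.3314.
So u = -0.3314 × 3.00 × 10^8 m/s.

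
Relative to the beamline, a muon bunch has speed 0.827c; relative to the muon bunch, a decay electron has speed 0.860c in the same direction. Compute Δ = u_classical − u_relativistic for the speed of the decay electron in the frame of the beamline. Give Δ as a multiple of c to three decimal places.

Galilean: u_cl = 0.860 + 0.827 = 1.6870.
Relativistic: u_rel = (0.860 + 0.827) / (1 + 0.860·0.827) = 1.6870/1.7112 = 0.9858.
Δ = 1.6870 − 0.9858 = 0.7012.
(The classical prediction exceeds c; the relativistic result does not.)

Δ = 0.701c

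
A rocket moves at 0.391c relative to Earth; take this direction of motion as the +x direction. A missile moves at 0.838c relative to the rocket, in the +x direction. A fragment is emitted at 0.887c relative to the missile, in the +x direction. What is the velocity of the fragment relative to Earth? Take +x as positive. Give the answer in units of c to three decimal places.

Apply u = (u' + v)/(1 + u'v/c²) successively, working outward toward Earth.
Start: velocity of the rocket relative to Earth = 0.3910c.
Compose with the missile (u' = 0.838 in the rocket frame): u_1 = (0.838 + 0.391) / (1 + 0.838·0.391) = 1.2290/1.3277 = 0.9257.
Compose with the fragment (u' = 0.887 in the missile frame): u_2 = (0.887 + 0.926) / (1 + 0.887·0.926) = 1.8127/1.8211 = 0.9954.

0.995c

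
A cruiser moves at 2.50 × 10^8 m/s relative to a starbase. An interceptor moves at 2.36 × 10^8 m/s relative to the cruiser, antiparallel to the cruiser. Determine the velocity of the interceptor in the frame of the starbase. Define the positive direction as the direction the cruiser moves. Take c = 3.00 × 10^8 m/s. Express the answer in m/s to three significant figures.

In units of c (dividing by 3.00 × 10^8 m/s): v = 0.833, u' = -0.787.
u = (u' + v)/(1 + u'v/c²):
u = (-0.787 + 0.833) / (1 + (-0.787)·0.833) = 0.0467/0.3444 = 0.1355
(Galilean addition would give +0.047c.)
Converting back: u = 0.1355 × 3.00 × 10^8 m/s.

+4.06 × 10^7 m/s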